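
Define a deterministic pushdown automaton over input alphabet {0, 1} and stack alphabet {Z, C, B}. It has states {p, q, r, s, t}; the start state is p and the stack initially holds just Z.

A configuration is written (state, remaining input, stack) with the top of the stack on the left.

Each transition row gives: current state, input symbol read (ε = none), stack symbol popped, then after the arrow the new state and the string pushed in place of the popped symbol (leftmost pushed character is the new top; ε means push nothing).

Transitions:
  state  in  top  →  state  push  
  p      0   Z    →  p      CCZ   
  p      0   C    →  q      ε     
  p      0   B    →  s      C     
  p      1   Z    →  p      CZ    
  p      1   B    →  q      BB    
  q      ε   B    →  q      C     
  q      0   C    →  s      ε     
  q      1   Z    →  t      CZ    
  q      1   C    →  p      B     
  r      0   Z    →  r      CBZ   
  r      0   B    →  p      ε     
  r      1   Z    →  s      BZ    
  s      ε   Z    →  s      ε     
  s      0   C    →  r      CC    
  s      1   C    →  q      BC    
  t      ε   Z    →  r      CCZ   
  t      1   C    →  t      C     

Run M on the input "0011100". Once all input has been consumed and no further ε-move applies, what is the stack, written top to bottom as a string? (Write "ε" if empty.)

CCBZ

(p, 0011100, Z) ⊢ (p, 011100, CCZ) ⊢ (q, 11100, CZ) ⊢ (p, 1100, BZ) ⊢ (q, 100, BBZ) ⊢ (q, 100, CBZ) ⊢ (p, 00, BBZ) ⊢ (s, 0, CBZ) ⊢ (r, ε, CCBZ)
All input consumed in state r with stack CCBZ.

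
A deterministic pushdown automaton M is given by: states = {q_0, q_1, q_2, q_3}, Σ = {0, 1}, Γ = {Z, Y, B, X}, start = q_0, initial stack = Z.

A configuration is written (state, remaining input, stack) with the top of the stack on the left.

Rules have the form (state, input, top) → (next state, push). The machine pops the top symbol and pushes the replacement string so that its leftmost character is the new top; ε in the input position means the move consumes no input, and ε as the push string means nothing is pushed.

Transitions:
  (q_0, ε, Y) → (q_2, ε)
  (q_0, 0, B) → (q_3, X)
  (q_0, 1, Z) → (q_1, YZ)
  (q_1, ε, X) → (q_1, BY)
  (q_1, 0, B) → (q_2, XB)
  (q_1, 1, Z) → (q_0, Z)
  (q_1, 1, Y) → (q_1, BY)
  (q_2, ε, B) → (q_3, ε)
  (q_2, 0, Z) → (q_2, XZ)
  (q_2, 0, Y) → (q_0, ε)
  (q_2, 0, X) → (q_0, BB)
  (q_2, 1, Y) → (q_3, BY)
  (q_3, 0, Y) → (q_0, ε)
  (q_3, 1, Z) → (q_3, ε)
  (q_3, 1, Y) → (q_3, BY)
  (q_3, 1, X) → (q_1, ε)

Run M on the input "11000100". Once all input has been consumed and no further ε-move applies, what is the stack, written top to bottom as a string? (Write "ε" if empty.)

BBBBYZ

(q_0, 11000100, Z)
  read 1, top Z: go to q_1, push YZ → (q_1, 1000100, YZ)
  read 1, top Y: go to q_1, push BY → (q_1, 000100, BYZ)
  read 0, top B: go to q_2, push XB → (q_2, 00100, XBYZ)
  read 0, top X: go to q_0, push BB → (q_0, 0100, BBBYZ)
  read 0, top B: go to q_3, push X → (q_3, 100, XBBYZ)
  read 1, top X: go to q_1, push ε → (q_1, 00, BBYZ)
  read 0, top B: go to q_2, push XB → (q_2, 0, XBBYZ)
  read 0, top X: go to q_0, push BB → (q_0, ε, BBBBYZ)
All input consumed in state q_0 with stack BBBBYZ.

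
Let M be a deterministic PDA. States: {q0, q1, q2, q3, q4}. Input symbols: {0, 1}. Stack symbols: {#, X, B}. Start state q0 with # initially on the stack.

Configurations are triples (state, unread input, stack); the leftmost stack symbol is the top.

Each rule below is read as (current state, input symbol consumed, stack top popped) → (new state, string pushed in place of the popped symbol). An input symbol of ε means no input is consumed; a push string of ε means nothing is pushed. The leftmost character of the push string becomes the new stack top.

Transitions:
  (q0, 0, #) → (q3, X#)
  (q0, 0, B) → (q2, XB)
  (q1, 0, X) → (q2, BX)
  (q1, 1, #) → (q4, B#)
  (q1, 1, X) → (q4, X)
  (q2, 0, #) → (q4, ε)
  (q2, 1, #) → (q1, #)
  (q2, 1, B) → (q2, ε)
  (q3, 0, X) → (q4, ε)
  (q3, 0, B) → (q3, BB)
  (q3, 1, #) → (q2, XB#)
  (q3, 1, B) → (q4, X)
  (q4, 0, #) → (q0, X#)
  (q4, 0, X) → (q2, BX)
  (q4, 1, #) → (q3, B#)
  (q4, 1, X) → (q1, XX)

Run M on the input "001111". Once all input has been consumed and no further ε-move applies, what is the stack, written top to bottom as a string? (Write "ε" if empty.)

(q0, 001111, #) ⊢ (q3, 01111, X#) ⊢ (q4, 1111, #) ⊢ (q3, 111, B#) ⊢ (q4, 11, X#) ⊢ (q1, 1, XX#) ⊢ (q4, ε, XX#)
All input consumed in state q4 with stack XX#.

XX#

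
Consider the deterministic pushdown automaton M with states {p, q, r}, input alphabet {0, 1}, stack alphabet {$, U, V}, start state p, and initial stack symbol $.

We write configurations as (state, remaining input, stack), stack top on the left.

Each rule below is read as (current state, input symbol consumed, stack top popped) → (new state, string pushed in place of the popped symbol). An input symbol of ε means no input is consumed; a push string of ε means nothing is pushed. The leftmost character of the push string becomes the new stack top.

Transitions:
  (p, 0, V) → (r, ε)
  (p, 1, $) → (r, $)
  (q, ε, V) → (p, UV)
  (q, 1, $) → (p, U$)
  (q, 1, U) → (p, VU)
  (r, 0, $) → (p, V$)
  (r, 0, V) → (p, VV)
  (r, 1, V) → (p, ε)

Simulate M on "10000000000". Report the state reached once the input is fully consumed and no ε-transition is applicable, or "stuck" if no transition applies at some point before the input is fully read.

r

(p, 10000000000, $)
  read 1, top $: go to r, push $ → (r, 0000000000, $)
  read 0, top $: go to p, push V$ → (p, 000000000, V$)
  read 0, top V: go to r, push ε → (r, 00000000, $)
  read 0, top $: go to p, push V$ → (p, 0000000, V$)
  read 0, top V: go to r, push ε → (r, 000000, $)
  read 0, top $: go to p, push V$ → (p, 00000, V$)
  read 0, top V: go to r, push ε → (r, 0000, $)
  read 0, top $: go to p, push V$ → (p, 000, V$)
  read 0, top V: go to r, push ε → (r, 00, $)
  read 0, top $: go to p, push V$ → (p, 0, V$)
  read 0, top V: go to r, push ε → (r, ε, $)
All input consumed; M is in state r.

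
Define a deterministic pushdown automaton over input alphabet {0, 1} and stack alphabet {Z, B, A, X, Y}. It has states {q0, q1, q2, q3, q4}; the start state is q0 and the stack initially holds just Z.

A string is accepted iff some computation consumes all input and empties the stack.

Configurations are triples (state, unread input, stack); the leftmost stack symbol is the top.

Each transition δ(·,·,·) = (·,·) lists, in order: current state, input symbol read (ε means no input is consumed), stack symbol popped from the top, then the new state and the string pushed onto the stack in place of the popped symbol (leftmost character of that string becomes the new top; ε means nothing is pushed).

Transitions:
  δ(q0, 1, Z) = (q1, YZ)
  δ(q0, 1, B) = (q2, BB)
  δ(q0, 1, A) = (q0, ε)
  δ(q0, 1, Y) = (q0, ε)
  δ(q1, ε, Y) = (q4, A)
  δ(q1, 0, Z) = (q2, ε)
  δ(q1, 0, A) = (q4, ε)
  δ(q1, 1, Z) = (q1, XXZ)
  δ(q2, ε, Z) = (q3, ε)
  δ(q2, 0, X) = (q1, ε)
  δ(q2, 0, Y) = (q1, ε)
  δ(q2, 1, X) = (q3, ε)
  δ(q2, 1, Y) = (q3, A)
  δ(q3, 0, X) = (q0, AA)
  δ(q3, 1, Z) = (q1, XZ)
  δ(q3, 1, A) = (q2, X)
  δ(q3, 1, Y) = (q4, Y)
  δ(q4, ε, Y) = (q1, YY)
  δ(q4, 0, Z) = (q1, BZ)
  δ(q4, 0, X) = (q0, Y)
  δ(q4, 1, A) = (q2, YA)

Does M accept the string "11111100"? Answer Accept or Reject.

Accept

(q0, 11111100, Z)
  read 1, top Z: go to q1, push YZ → (q1, 1111100, YZ)
  ε-move, top Y: go to q4, push A → (q4, 1111100, AZ)
  read 1, top A: go to q2, push YA → (q2, 111100, YAZ)
  read 1, top Y: go to q3, push A → (q3, 11100, AAZ)
  read 1, top A: go to q2, push X → (q2, 1100, XAZ)
  read 1, top X: go to q3, push ε → (q3, 100, AZ)
  read 1, top A: go to q2, push X → (q2, 00, XZ)
  read 0, top X: go to q1, push ε → (q1, 0, Z)
  read 0, top Z: go to q2, push ε → (q2, ε, ε)
All input consumed and the stack is empty.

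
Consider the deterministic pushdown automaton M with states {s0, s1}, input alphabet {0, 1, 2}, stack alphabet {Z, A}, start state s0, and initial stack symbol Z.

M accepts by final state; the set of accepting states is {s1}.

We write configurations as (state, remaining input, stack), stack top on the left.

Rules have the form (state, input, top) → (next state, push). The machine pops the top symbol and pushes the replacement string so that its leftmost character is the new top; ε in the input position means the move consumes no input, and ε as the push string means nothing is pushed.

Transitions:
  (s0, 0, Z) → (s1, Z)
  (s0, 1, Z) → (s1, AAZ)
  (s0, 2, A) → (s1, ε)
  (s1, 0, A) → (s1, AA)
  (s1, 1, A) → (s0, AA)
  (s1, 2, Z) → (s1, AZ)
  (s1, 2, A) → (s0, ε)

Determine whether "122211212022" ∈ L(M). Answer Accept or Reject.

Reject

(s0, 122211212022, Z) ⊢ (s1, 22211212022, AAZ) ⊢ (s0, 2211212022, AZ) ⊢ (s1, 211212022, Z) ⊢ (s1, 11212022, AZ) ⊢ (s0, 1212022, AAZ)
No transition applies at (s0, 1212022, AAZ); input not fully consumed.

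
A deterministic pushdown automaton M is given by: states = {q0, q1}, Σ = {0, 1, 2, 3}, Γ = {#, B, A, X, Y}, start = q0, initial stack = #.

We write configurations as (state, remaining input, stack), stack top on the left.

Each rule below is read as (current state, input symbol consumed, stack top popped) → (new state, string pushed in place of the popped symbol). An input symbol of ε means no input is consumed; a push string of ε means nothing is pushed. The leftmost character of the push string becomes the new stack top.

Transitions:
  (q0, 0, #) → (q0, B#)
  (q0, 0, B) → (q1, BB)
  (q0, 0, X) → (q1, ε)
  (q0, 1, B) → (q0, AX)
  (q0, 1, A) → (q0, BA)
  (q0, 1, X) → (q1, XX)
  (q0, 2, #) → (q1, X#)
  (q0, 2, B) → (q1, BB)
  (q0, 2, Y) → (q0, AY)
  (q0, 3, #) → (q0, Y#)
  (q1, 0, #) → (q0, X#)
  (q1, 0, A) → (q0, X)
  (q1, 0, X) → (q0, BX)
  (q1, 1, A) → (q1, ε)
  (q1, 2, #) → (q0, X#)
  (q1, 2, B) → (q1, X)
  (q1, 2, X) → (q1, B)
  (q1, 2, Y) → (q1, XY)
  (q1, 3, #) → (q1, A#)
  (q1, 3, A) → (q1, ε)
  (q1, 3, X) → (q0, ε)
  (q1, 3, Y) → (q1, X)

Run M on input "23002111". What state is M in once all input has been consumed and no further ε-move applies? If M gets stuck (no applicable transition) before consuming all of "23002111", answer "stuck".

stuck

(q0, 23002111, #)
  read 2, top #: go to q1, push X# → (q1, 3002111, X#)
  read 3, top X: go to q0, push ε → (q0, 002111, #)
  read 0, top #: go to q0, push B# → (q0, 02111, B#)
  read 0, top B: go to q1, push BB → (q1, 2111, BB#)
  read 2, top B: go to q1, push X → (q1, 111, XB#)
No transition for (q1, 1, top X); M blocks with input 111 remaining.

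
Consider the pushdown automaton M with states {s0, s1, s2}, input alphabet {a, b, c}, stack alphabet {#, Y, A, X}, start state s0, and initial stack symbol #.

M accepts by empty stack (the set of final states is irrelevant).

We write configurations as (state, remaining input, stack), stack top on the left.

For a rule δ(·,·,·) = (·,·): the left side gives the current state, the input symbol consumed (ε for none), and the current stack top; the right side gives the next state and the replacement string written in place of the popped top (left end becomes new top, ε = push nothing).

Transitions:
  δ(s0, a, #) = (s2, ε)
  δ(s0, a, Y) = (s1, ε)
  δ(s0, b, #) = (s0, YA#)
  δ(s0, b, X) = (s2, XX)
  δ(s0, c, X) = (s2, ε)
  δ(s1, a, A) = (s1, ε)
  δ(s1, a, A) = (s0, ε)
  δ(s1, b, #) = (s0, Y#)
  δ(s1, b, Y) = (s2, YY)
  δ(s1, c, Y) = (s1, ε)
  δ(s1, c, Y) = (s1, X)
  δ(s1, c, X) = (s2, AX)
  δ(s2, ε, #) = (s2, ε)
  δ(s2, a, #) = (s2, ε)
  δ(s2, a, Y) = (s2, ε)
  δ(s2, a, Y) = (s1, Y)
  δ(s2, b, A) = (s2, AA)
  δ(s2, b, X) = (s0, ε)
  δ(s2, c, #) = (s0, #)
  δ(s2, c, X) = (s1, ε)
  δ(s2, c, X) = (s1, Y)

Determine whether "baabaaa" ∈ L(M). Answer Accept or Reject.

One accepting computation: (s0, baabaaa, #) ⊢ (s0, aabaaa, YA#) ⊢ (s1, abaaa, A#) ⊢ (s0, baaa, #) ⊢ (s0, aaa, YA#) ⊢ (s1, aa, A#) ⊢ (s0, a, #) ⊢ (s2, ε, ε)
All input consumed and the stack is empty.

Accept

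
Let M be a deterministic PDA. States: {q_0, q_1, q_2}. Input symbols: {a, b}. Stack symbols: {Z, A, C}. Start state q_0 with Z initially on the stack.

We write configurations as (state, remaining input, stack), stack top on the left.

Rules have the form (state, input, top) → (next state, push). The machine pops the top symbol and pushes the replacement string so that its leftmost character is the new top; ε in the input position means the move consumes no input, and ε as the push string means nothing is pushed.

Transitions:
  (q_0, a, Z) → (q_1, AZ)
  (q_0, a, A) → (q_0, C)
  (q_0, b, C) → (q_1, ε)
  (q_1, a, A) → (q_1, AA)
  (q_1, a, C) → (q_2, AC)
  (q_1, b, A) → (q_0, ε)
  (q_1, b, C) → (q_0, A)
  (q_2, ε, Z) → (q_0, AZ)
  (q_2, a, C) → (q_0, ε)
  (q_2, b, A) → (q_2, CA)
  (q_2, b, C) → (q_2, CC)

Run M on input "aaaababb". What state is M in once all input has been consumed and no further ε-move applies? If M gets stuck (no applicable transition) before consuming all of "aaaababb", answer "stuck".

(q_0, aaaababb, Z) ⊢ (q_1, aaababb, AZ) ⊢ (q_1, aababb, AAZ) ⊢ (q_1, ababb, AAAZ) ⊢ (q_1, babb, AAAAZ) ⊢ (q_0, abb, AAAZ) ⊢ (q_0, bb, CAAZ) ⊢ (q_1, b, AAZ) ⊢ (q_0, ε, AZ)
All input consumed; M is in state q_0.

q_0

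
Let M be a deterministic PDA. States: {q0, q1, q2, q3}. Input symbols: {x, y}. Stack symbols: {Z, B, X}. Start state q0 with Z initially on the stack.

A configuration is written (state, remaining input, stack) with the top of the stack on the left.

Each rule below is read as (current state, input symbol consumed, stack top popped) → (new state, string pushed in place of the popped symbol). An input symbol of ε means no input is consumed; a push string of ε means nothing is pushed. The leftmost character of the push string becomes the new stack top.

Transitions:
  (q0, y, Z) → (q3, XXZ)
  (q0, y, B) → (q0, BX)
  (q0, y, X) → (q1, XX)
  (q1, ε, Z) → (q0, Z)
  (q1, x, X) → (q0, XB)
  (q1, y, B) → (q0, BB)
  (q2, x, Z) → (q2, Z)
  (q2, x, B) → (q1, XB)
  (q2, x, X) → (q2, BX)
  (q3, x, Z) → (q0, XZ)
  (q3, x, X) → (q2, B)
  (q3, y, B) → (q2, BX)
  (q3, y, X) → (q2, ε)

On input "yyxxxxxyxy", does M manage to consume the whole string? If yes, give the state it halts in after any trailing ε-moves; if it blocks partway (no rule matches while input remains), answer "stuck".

(q0, yyxxxxxyxy, Z)
  read y, top Z: go to q3, push XXZ → (q3, yxxxxxyxy, XXZ)
  read y, top X: go to q2, push ε → (q2, xxxxxyxy, XZ)
  read x, top X: go to q2, push BX → (q2, xxxxyxy, BXZ)
  read x, top B: go to q1, push XB → (q1, xxxyxy, XBXZ)
  read x, top X: go to q0, push XB → (q0, xxyxy, XBBXZ)
No transition for (q0, x, top X); M blocks with input xxyxy remaining.

stuck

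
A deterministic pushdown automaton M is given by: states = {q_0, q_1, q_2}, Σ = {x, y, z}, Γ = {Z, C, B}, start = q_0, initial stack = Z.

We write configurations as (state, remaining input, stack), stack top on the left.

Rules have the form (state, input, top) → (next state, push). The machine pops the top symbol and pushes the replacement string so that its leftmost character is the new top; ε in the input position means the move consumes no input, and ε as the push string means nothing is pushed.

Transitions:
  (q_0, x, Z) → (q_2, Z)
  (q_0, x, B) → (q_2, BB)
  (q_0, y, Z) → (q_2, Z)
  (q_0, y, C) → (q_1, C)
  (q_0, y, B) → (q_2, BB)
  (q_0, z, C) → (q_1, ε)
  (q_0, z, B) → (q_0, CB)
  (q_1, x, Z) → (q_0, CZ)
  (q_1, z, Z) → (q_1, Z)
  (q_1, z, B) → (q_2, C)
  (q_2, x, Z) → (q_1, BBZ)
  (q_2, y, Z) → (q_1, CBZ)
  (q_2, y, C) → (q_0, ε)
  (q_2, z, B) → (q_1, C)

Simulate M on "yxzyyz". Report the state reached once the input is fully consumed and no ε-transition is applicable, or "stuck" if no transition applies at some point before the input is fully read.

(q_0, yxzyyz, Z)
  read y, top Z: go to q_2, push Z → (q_2, xzyyz, Z)
  read x, top Z: go to q_1, push BBZ → (q_1, zyyz, BBZ)
  read z, top B: go to q_2, push C → (q_2, yyz, CBZ)
  read y, top C: go to q_0, push ε → (q_0, yz, BZ)
  read y, top B: go to q_2, push BB → (q_2, z, BBZ)
  read z, top B: go to q_1, push C → (q_1, ε, CBZ)
All input consumed; M is in state q_1.

q_1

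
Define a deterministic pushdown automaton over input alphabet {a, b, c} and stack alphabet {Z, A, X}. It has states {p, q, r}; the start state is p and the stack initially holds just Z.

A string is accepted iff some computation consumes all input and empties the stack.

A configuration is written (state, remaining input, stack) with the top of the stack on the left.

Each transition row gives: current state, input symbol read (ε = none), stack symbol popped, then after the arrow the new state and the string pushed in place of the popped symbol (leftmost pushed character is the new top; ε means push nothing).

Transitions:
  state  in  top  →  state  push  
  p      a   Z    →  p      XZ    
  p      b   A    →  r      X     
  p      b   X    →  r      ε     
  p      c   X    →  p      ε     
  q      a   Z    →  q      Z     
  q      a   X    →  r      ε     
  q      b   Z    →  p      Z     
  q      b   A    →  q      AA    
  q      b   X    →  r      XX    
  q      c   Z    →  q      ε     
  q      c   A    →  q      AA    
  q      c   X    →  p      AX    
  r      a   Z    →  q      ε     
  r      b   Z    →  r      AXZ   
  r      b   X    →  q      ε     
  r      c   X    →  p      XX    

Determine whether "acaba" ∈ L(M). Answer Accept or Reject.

Accept

(p, acaba, Z) ⊢ (p, caba, XZ) ⊢ (p, aba, Z) ⊢ (p, ba, XZ) ⊢ (r, a, Z) ⊢ (q, ε, ε)
All input consumed and the stack is empty.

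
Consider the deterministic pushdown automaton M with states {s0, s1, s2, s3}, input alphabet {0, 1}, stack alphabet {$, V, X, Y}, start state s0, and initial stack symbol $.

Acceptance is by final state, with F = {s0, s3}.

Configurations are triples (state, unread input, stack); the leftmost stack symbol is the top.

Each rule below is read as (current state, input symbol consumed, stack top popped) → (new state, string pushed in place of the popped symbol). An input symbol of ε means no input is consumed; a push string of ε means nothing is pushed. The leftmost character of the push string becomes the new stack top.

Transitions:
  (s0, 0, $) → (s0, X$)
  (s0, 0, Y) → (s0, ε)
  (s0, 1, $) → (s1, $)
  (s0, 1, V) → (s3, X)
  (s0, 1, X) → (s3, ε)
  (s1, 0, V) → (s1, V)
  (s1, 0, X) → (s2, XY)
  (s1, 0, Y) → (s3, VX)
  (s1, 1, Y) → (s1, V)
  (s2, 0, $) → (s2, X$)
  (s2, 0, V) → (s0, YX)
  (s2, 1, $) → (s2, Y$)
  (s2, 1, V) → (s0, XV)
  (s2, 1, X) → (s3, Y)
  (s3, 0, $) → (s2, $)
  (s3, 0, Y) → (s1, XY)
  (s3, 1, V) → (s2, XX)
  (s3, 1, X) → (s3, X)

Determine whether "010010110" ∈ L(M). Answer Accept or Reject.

Reject

(s0, 010010110, $)
  read 0, top $: go to s0, push X$ → (s0, 10010110, X$)
  read 1, top X: go to s3, push ε → (s3, 0010110, $)
  read 0, top $: go to s2, push $ → (s2, 010110, $)
  read 0, top $: go to s2, push X$ → (s2, 10110, X$)
  read 1, top X: go to s3, push Y → (s3, 0110, Y$)
  read 0, top Y: go to s1, push XY → (s1, 110, XY$)
No transition applies at (s1, 110, XY$); input not fully consumed.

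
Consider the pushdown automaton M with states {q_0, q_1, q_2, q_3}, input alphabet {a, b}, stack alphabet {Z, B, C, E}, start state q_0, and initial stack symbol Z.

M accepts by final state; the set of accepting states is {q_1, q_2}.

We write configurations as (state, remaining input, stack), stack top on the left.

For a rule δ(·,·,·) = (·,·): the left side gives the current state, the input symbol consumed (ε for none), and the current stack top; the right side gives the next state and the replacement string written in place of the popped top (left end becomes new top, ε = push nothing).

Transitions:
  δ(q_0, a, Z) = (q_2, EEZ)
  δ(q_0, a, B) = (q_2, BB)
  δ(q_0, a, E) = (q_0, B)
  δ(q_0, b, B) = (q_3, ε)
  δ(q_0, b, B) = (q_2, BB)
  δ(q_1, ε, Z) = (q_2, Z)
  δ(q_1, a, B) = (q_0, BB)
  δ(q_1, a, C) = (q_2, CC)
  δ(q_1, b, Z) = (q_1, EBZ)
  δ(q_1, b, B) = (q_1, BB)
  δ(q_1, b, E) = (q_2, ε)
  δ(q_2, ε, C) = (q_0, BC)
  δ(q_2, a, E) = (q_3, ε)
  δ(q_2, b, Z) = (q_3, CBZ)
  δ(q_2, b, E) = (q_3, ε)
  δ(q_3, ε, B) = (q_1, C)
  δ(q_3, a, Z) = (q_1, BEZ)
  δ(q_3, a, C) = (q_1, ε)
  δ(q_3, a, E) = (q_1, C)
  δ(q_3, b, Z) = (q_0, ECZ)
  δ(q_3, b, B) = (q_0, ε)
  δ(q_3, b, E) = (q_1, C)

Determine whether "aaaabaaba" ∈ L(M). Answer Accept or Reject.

Accept

One accepting computation: (q_0, aaaabaaba, Z) ⊢ (q_2, aaabaaba, EEZ) ⊢ (q_3, aabaaba, EZ) ⊢ (q_1, abaaba, CZ) ⊢ (q_2, baaba, CCZ) ⊢ (q_0, baaba, BCCZ) ⊢ (q_3, aaba, CCZ) ⊢ (q_1, aba, CZ) ⊢ (q_2, ba, CCZ) ⊢ (q_0, ba, BCCZ) ⊢ (q_3, a, CCZ) ⊢ (q_1, ε, CZ)
All input consumed and state q_1 ∈ F.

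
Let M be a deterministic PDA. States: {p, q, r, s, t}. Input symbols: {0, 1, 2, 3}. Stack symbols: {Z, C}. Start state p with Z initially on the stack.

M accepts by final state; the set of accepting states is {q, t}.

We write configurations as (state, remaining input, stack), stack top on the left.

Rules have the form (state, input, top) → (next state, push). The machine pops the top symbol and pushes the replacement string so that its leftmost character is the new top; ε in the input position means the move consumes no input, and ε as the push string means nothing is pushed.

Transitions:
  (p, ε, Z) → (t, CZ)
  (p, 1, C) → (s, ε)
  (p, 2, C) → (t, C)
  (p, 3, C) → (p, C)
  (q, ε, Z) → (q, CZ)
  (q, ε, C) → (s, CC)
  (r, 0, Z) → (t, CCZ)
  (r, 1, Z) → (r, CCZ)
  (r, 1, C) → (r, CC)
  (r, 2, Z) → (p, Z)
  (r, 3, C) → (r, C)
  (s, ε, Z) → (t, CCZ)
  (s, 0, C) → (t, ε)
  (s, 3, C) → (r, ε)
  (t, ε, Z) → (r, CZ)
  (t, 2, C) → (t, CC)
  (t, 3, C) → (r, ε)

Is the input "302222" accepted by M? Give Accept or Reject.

Accept

(p, 302222, Z)
  ε-move, top Z: go to t, push CZ → (t, 302222, CZ)
  read 3, top C: go to r, push ε → (r, 02222, Z)
  read 0, top Z: go to t, push CCZ → (t, 2222, CCZ)
  read 2, top C: go to t, push CC → (t, 222, CCCZ)
  read 2, top C: go to t, push CC → (t, 22, CCCCZ)
  read 2, top C: go to t, push CC → (t, 2, CCCCCZ)
  read 2, top C: go to t, push CC → (t, ε, CCCCCCZ)
All input consumed; state t ∈ F.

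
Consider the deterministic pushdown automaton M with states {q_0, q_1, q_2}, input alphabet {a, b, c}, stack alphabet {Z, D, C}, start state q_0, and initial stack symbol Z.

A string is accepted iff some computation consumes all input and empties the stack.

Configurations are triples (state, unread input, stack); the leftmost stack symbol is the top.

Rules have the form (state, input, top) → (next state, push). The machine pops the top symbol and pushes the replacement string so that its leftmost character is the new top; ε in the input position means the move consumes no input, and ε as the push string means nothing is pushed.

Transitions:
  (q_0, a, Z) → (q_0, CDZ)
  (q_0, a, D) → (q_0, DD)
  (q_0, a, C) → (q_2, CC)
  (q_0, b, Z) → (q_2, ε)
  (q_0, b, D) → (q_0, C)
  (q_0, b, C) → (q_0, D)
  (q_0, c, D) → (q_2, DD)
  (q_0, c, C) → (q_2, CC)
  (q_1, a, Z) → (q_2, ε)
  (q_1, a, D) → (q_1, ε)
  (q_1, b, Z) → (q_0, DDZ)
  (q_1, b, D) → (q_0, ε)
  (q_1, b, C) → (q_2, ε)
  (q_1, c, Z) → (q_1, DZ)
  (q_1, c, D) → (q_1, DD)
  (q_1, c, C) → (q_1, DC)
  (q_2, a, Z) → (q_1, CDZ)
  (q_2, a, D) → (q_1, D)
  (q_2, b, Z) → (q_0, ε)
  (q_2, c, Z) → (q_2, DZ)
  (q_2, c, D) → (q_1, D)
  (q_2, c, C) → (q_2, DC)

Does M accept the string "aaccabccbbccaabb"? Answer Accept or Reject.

Accept

(q_0, aaccabccbbccaabb, Z)
  read a, top Z: go to q_0, push CDZ → (q_0, accabccbbccaabb, CDZ)
  read a, top C: go to q_2, push CC → (q_2, ccabccbbccaabb, CCDZ)
  read c, top C: go to q_2, push DC → (q_2, cabccbbccaabb, DCCDZ)
  read c, top D: go to q_1, push D → (q_1, abccbbccaabb, DCCDZ)
  read a, top D: go to q_1, push ε → (q_1, bccbbccaabb, CCDZ)
  read b, top C: go to q_2, push ε → (q_2, ccbbccaabb, CDZ)
  read c, top C: go to q_2, push DC → (q_2, cbbccaabb, DCDZ)
  read c, top D: go to q_1, push D → (q_1, bbccaabb, DCDZ)
  read b, top D: go to q_0, push ε → (q_0, bccaabb, CDZ)
  read b, top C: go to q_0, push D → (q_0, ccaabb, DDZ)
  read c, top D: go to q_2, push DD → (q_2, caabb, DDDZ)
  read c, top D: go to q_1, push D → (q_1, aabb, DDDZ)
  read a, top D: go to q_1, push ε → (q_1, abb, DDZ)
  read a, top D: go to q_1, push ε → (q_1, bb, DZ)
  read b, top D: go to q_0, push ε → (q_0, b, Z)
  read b, top Z: go to q_2, push ε → (q_2, ε, ε)
All input consumed and the stack is empty.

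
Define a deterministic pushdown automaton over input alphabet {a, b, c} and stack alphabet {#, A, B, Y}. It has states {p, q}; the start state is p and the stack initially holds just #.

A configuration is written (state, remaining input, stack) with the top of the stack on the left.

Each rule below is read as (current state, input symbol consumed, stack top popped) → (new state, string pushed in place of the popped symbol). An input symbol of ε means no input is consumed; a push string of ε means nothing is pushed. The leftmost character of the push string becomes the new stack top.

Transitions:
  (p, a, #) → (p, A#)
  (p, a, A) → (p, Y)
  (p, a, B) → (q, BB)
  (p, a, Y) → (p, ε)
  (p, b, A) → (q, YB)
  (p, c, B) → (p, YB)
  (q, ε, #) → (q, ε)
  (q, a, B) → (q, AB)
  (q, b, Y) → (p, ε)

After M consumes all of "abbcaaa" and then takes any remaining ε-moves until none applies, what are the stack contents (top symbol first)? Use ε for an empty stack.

(p, abbcaaa, #)
  read a, top #: go to p, push A# → (p, bbcaaa, A#)
  read b, top A: go to q, push YB → (q, bcaaa, YB#)
  read b, top Y: go to p, push ε → (p, caaa, B#)
  read c, top B: go to p, push YB → (p, aaa, YB#)
  read a, top Y: go to p, push ε → (p, aa, B#)
  read a, top B: go to q, push BB → (q, a, BB#)
  read a, top B: go to q, push AB → (q, ε, ABB#)
All input consumed in state q with stack ABB#.

ABB#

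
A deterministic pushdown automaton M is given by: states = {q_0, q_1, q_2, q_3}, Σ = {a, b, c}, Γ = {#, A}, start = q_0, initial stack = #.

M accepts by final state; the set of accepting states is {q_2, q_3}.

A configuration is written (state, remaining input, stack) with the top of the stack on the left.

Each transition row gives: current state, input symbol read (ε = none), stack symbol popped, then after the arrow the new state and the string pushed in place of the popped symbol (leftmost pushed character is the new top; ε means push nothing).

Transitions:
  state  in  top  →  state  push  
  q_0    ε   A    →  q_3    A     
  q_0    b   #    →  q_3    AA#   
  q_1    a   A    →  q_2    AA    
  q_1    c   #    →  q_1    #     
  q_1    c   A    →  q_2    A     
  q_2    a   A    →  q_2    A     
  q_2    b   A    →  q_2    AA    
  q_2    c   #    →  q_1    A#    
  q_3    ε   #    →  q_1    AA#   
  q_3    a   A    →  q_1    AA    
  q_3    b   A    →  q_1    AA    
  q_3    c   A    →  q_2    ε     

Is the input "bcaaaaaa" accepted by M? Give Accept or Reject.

(q_0, bcaaaaaa, #) ⊢ (q_3, caaaaaa, AA#) ⊢ (q_2, aaaaaa, A#) ⊢ (q_2, aaaaa, A#) ⊢ (q_2, aaaa, A#) ⊢ (q_2, aaa, A#) ⊢ (q_2, aa, A#) ⊢ (q_2, a, A#) ⊢ (q_2, ε, A#)
All input consumed; state q_2 ∈ F.

Accept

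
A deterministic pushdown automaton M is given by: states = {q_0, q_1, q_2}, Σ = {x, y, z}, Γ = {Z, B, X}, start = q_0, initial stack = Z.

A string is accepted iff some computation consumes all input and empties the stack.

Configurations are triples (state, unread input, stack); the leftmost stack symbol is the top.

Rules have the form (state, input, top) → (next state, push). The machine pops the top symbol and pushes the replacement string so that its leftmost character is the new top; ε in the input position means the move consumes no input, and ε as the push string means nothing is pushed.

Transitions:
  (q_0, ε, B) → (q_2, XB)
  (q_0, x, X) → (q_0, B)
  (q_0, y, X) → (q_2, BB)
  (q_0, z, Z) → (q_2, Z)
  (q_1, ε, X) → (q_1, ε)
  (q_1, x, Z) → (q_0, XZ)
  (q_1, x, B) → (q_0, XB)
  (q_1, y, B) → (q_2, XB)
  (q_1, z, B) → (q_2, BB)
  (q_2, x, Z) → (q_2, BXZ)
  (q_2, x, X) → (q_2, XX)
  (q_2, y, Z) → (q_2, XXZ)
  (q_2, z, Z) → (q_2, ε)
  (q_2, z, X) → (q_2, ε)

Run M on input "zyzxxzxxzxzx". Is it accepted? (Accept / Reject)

Reject

(q_0, zyzxxzxxzxzx, Z)
  read z, top Z: go to q_2, push Z → (q_2, yzxxzxxzxzx, Z)
  read y, top Z: go to q_2, push XXZ → (q_2, zxxzxxzxzx, XXZ)
  read z, top X: go to q_2, push ε → (q_2, xxzxxzxzx, XZ)
  read x, top X: go to q_2, push XX → (q_2, xzxxzxzx, XXZ)
  read x, top X: go to q_2, push XX → (q_2, zxxzxzx, XXXZ)
  read z, top X: go to q_2, push ε → (q_2, xxzxzx, XXZ)
  read x, top X: go to q_2, push XX → (q_2, xzxzx, XXXZ)
  read x, top X: go to q_2, push XX → (q_2, zxzx, XXXXZ)
  read z, top X: go to q_2, push ε → (q_2, xzx, XXXZ)
  read x, top X: go to q_2, push XX → (q_2, zx, XXXXZ)
  read z, top X: go to q_2, push ε → (q_2, x, XXXZ)
  read x, top X: go to q_2, push XX → (q_2, ε, XXXXZ)
All input consumed; stack is XXXXZ, not empty, and no further ε-move applies.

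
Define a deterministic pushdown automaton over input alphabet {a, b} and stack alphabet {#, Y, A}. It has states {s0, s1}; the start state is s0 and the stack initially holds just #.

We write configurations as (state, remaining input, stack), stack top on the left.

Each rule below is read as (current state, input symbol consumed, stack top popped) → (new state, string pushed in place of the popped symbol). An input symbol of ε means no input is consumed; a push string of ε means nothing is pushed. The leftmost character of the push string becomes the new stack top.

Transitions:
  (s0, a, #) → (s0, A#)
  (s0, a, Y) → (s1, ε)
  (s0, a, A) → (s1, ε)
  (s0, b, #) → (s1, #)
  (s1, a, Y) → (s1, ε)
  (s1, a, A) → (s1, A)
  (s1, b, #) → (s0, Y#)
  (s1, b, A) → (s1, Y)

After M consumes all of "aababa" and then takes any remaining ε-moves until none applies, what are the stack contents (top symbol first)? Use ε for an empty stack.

#

(s0, aababa, #)
  read a, top #: go to s0, push A# → (s0, ababa, A#)
  read a, top A: go to s1, push ε → (s1, baba, #)
  read b, top #: go to s0, push Y# → (s0, aba, Y#)
  read a, top Y: go to s1, push ε → (s1, ba, #)
  read b, top #: go to s0, push Y# → (s0, a, Y#)
  read a, top Y: go to s1, push ε → (s1, ε, #)
All input consumed in state s1 with stack #.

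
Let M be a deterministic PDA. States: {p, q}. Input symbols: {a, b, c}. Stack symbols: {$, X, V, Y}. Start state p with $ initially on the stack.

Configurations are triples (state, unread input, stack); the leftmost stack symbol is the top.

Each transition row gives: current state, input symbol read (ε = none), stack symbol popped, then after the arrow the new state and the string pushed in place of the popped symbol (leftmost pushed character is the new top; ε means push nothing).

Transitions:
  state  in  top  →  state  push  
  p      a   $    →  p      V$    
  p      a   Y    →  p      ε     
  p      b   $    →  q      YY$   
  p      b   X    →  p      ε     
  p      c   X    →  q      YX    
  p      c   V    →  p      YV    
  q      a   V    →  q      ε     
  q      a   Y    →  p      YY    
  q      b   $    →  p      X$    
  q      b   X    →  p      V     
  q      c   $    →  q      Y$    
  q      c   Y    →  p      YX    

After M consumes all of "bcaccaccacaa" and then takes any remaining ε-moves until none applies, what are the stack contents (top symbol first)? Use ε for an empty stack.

(p, bcaccaccacaa, $)
  read b, top $: go to q, push YY$ → (q, caccaccacaa, YY$)
  read c, top Y: go to p, push YX → (p, accaccacaa, YXY$)
  read a, top Y: go to p, push ε → (p, ccaccacaa, XY$)
  read c, top X: go to q, push YX → (q, caccacaa, YXY$)
  read c, top Y: go to p, push YX → (p, accacaa, YXXY$)
  read a, top Y: go to p, push ε → (p, ccacaa, XXY$)
  read c, top X: go to q, push YX → (q, cacaa, YXXY$)
  read c, top Y: go to p, push YX → (p, acaa, YXXXY$)
  read a, top Y: go to p, push ε → (p, caa, XXXY$)
  read c, top X: go to q, push YX → (q, aa, YXXXY$)
  read a, top Y: go to p, push YY → (p, a, YYXXXY$)
  read a, top Y: go to p, push ε → (p, ε, YXXXY$)
All input consumed in state p with stack YXXXY$.

YXXXY$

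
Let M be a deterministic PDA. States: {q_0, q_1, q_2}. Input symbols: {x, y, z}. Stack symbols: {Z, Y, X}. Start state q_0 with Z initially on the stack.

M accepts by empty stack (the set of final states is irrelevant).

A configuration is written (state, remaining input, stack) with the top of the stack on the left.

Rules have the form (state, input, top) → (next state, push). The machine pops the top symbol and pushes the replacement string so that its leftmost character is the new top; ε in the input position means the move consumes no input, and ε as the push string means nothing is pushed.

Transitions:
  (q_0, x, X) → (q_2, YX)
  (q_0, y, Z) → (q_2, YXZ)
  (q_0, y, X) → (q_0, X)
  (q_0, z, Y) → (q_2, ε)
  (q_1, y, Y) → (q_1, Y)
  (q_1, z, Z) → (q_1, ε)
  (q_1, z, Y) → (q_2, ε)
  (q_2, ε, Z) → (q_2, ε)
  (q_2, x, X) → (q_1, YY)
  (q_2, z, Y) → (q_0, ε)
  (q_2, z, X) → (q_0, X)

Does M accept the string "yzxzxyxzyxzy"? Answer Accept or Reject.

(q_0, yzxzxyxzyxzy, Z)
  read y, top Z: go to q_2, push YXZ → (q_2, zxzxyxzyxzy, YXZ)
  read z, top Y: go to q_0, push ε → (q_0, xzxyxzyxzy, XZ)
  read x, top X: go to q_2, push YX → (q_2, zxyxzyxzy, YXZ)
  read z, top Y: go to q_0, push ε → (q_0, xyxzyxzy, XZ)
  read x, top X: go to q_2, push YX → (q_2, yxzyxzy, YXZ)
No transition applies at (q_2, yxzyxzy, YXZ); input not fully consumed.

Reject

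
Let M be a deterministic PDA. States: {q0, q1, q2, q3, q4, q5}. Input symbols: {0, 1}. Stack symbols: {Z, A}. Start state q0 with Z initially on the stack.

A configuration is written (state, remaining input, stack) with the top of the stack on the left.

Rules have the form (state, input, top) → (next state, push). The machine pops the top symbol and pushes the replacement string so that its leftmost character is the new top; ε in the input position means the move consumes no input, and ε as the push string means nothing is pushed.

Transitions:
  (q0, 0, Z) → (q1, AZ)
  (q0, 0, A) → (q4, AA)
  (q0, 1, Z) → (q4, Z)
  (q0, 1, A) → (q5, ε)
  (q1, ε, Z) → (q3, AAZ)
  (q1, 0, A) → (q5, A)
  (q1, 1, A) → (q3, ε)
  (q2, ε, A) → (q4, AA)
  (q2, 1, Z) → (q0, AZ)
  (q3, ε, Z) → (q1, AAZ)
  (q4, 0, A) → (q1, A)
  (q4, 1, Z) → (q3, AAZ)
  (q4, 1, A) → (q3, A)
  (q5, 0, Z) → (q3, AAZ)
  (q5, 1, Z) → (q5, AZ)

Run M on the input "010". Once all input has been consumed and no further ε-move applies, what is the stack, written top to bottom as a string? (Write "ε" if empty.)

AAZ

(q0, 010, Z)
  read 0, top Z: go to q1, push AZ → (q1, 10, AZ)
  read 1, top A: go to q3, push ε → (q3, 0, Z)
  ε-move, top Z: go to q1, push AAZ → (q1, 0, AAZ)
  read 0, top A: go to q5, push A → (q5, ε, AAZ)
All input consumed in state q5 with stack AAZ.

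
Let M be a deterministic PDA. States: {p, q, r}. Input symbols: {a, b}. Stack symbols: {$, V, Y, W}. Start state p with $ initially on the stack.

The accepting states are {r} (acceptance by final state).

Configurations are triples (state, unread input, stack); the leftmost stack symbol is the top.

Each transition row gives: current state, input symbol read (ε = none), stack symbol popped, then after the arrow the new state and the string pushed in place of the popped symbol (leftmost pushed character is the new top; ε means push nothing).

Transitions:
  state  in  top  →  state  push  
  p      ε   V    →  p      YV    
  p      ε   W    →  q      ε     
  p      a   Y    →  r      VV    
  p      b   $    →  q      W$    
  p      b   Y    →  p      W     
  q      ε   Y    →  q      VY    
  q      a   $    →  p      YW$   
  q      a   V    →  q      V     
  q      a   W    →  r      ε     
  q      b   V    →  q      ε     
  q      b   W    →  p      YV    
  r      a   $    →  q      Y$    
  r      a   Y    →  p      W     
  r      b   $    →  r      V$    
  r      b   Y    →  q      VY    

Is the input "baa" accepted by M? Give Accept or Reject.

Reject

(p, baa, $) ⊢ (q, aa, W$) ⊢ (r, a, $) ⊢ (q, ε, Y$) ⊢ (q, ε, VY$)
All input consumed; state q ∉ F and no further ε-move applies.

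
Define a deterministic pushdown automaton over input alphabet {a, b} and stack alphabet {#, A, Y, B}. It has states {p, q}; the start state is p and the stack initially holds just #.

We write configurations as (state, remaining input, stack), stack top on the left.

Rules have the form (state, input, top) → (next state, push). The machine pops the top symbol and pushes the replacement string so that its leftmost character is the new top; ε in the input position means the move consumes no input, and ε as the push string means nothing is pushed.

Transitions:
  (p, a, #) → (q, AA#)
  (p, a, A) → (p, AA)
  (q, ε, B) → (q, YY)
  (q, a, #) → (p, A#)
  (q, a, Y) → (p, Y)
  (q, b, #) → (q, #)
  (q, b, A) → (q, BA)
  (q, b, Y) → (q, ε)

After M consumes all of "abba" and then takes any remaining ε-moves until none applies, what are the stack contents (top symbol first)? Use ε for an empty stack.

YAA#

(p, abba, #)
  read a, top #: go to q, push AA# → (q, bba, AA#)
  read b, top A: go to q, push BA → (q, ba, BAA#)
  ε-move, top B: go to q, push YY → (q, ba, YYAA#)
  read b, top Y: go to q, push ε → (q, a, YAA#)
  read a, top Y: go to p, push Y → (p, ε, YAA#)
All input consumed in state p with stack YAA#.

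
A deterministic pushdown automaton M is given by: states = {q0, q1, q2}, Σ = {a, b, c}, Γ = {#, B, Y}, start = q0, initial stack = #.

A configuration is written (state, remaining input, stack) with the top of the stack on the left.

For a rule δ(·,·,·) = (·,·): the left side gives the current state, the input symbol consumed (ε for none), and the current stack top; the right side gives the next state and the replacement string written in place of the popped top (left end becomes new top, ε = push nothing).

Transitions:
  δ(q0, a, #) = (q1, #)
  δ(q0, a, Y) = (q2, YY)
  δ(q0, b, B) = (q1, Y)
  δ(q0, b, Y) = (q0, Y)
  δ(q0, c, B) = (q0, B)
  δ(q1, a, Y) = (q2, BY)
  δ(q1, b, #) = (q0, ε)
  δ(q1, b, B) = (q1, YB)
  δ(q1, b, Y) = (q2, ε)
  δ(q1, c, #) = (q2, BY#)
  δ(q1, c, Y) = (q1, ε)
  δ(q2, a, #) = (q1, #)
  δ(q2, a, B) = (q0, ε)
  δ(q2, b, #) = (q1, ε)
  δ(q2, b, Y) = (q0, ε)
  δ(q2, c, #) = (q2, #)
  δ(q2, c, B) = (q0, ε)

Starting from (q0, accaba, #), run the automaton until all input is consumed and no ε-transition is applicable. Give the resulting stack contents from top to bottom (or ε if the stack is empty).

YY#

(q0, accaba, #)
  read a, top #: go to q1, push # → (q1, ccaba, #)
  read c, top #: go to q2, push BY# → (q2, caba, BY#)
  read c, top B: go to q0, push ε → (q0, aba, Y#)
  read a, top Y: go to q2, push YY → (q2, ba, YY#)
  read b, top Y: go to q0, push ε → (q0, a, Y#)
  read a, top Y: go to q2, push YY → (q2, ε, YY#)
All input consumed in state q2 with stack YY#.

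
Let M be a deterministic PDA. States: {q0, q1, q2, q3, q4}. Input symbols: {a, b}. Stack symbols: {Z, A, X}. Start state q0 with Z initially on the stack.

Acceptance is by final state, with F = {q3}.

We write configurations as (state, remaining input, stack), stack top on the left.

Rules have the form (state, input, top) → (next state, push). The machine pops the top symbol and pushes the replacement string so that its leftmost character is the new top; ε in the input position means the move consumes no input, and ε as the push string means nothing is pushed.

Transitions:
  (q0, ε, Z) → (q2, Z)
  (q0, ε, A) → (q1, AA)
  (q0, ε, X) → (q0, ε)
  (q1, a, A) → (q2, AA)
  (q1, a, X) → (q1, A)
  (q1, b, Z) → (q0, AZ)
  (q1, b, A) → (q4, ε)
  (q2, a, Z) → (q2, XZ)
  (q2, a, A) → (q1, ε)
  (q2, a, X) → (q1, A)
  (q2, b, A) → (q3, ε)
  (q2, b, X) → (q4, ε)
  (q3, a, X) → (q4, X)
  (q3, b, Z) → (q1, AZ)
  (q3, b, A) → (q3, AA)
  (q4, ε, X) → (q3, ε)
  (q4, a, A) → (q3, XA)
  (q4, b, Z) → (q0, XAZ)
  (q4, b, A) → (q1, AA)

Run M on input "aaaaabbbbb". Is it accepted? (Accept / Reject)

Accept

(q0, aaaaabbbbb, Z)
  ε-move, top Z: go to q2, push Z → (q2, aaaaabbbbb, Z)
  read a, top Z: go to q2, push XZ → (q2, aaaabbbbb, XZ)
  read a, top X: go to q1, push A → (q1, aaabbbbb, AZ)
  read a, top A: go to q2, push AA → (q2, aabbbbb, AAZ)
  read a, top A: go to q1, push ε → (q1, abbbbb, AZ)
  read a, top A: go to q2, push AA → (q2, bbbbb, AAZ)
  read b, top A: go to q3, push ε → (q3, bbbb, AZ)
  read b, top A: go to q3, push AA → (q3, bbb, AAZ)
  read b, top A: go to q3, push AA → (q3, bb, AAAZ)
  read b, top A: go to q3, push AA → (q3, b, AAAAZ)
  read b, top A: go to q3, push AA → (q3, ε, AAAAAZ)
All input consumed; state q3 ∈ F.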